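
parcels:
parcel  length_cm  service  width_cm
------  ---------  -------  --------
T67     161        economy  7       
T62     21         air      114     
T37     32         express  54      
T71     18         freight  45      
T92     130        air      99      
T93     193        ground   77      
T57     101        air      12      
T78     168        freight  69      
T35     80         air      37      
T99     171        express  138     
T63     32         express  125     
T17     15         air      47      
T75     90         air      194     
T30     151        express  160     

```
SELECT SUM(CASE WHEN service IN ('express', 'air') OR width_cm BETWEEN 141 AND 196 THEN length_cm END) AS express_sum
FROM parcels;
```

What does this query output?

823

parcel=T67: ✗
parcel=T62: ✓ → 21
parcel=T37: ✓ → 32
parcel=T71: ✗
parcel=T92: ✓ → 130
parcel=T93: ✗
parcel=T57: ✓ → 101
parcel=T78: ✗
parcel=T35: ✓ → 80
parcel=T99: ✓ → 171
parcel=T63: ✓ → 32
parcel=T17: ✓ → 15
parcel=T75: ✓ → 90
parcel=T30: ✓ → 151
express_sum = 21 + 32 + 130 + 101 + 80 + 171 + 32 + 15 + 90 + 151 = 823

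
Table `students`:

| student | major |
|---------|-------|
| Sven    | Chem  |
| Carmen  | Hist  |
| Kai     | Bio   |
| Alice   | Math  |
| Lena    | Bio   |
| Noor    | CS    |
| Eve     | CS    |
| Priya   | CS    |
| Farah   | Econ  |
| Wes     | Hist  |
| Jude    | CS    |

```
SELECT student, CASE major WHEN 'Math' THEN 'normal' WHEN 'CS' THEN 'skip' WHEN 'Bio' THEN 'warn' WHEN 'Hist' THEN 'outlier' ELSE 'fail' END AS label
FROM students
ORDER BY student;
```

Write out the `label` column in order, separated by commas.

normal, outlier, skip, fail, skip, warn, warn, skip, skip, fail, outlier

student=Alice: major='Math' → normal
student=Carmen: major='Hist' → outlier
student=Eve: major='CS' → skip
student=Farah: ELSE → fail
student=Jude: major='CS' → skip
student=Kai: major='Bio' → warn
student=Lena: major='Bio' → warn
student=Noor: major='CS' → skip
student=Priya: major='CS' → skip
student=Sven: ELSE → fail
student=Wes: major='Hist' → outlier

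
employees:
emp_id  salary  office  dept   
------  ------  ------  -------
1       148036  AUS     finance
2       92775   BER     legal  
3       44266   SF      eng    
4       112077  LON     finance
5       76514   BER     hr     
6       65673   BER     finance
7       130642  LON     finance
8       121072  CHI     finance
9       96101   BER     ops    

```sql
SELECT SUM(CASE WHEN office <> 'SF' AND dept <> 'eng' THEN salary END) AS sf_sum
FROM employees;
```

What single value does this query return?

842890

emp_id=1: ✓ → 148036
emp_id=2: ✓ → 92775
emp_id=3: ✗
emp_id=4: ✓ → 112077
emp_id=5: ✓ → 76514
emp_id=6: ✓ → 65673
emp_id=7: ✓ → 130642
emp_id=8: ✓ → 121072
emp_id=9: ✓ → 96101
sf_sum = 148036 + 92775 + 112077 + 76514 + 65673 + 130642 + 121072 + 96101 = 842890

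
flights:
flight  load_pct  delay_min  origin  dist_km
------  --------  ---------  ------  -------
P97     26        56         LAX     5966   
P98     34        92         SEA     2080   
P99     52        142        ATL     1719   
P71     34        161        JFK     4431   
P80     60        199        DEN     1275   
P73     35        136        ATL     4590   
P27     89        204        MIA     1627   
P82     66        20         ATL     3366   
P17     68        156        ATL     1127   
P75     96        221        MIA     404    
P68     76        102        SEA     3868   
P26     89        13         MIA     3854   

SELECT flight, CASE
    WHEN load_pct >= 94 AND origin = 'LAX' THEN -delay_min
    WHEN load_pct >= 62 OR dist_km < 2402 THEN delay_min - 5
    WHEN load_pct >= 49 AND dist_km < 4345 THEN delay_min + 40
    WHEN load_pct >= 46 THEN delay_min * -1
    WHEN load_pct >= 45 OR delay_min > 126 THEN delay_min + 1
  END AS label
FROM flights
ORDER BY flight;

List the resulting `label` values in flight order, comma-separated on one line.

151, 8, 199, 97, 162, 137, 216, 194, 15, NULL, 87, 137

flight=P17: load_pct >= 62 OR dist_km < 2402 → 151
flight=P26: load_pct >= 62 OR dist_km < 2402 → 8
flight=P27: load_pct >= 62 OR dist_km < 2402 → 199
flight=P68: load_pct >= 62 OR dist_km < 2402 → 97
flight=P71: load_pct >= 45 OR delay_min > 126 → 162
flight=P73: load_pct >= 45 OR delay_min > 126 → 137
flight=P75: load_pct >= 62 OR dist_km < 2402 → 216
flight=P80: load_pct >= 62 OR dist_km < 2402 → 194
flight=P82: load_pct >= 62 OR dist_km < 2402 → 15
flight=P97: (no match → NULL) → NULL
flight=P98: load_pct >= 62 OR dist_km < 2402 → 87
flight=P99: load_pct >= 62 OR dist_km < 2402 → 137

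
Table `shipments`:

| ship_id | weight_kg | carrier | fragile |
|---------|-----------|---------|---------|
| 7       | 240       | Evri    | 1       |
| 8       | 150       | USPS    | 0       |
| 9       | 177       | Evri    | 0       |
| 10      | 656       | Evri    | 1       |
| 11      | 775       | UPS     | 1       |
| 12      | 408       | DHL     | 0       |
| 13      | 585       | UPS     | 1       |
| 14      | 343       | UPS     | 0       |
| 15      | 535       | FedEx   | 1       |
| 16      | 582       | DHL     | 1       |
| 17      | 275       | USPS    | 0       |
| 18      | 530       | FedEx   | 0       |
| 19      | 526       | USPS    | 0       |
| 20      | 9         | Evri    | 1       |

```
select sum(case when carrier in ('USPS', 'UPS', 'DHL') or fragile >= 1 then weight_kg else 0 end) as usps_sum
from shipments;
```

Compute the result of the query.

5084

ship_id=7: ✓ → 240
ship_id=8: ✓ → 150
ship_id=9: ✗
ship_id=10: ✓ → 656
ship_id=11: ✓ → 775
ship_id=12: ✓ → 408
ship_id=13: ✓ → 585
ship_id=14: ✓ → 343
ship_id=15: ✓ → 535
ship_id=16: ✓ → 582
ship_id=17: ✓ → 275
ship_id=18: ✗
ship_id=19: ✓ → 526
ship_id=20: ✓ → 9
usps_sum = 240 + 150 + 656 + 775 + 408 + 585 + 343 + 535 + 582 + 275 + 526 + 9 = 5084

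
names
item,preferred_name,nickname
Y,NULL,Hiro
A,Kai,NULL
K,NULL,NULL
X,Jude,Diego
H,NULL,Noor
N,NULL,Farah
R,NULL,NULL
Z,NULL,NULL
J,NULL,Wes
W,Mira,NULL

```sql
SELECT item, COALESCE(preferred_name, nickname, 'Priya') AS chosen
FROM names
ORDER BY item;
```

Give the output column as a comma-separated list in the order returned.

item=A: preferred_name=Kai → Kai
item=H: preferred_name=NULL, nickname=Noor → Noor
item=J: preferred_name=NULL, nickname=Wes → Wes
item=K: preferred_name=NULL, nickname=NULL, → literal Priya → Priya
item=N: preferred_name=NULL, nickname=Farah → Farah
item=R: preferred_name=NULL, nickname=NULL, → literal Priya → Priya
item=W: preferred_name=Mira → Mira
item=X: preferred_name=Jude → Jude
item=Y: preferred_name=NULL, nickname=Hiro → Hiro
item=Z: preferred_name=NULL, nickname=NULL, → literal Priya → Priya

Kai, Noor, Wes, Priya, Farah, Priya, Mira, Jude, Hiro, Priya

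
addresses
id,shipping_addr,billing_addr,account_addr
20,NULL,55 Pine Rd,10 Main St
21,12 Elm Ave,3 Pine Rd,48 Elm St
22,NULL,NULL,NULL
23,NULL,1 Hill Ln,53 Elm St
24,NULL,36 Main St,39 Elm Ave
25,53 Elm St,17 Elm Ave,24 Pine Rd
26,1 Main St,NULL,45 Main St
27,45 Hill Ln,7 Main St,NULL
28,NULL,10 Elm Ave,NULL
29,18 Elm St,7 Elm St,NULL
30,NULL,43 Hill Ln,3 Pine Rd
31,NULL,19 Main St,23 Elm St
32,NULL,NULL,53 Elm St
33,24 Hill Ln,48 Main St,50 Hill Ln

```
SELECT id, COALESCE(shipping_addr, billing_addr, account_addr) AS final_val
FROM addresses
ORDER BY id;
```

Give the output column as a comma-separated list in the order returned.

55 Pine Rd, 12 Elm Ave, NULL, 1 Hill Ln, 36 Main St, 53 Elm St, 1 Main St, 45 Hill Ln, 10 Elm Ave, 18 Elm St, 43 Hill Ln, 19 Main St, 53 Elm St, 24 Hill Ln

id=20: shipping_addr=NULL, billing_addr=55 Pine Rd → 55 Pine Rd
id=21: shipping_addr=12 Elm Ave → 12 Elm Ave
id=22: shipping_addr=NULL, billing_addr=NULL, account_addr=NULL (all NULL) → NULL
id=23: shipping_addr=NULL, billing_addr=1 Hill Ln → 1 Hill Ln
id=24: shipping_addr=NULL, billing_addr=36 Main St → 36 Main St
id=25: shipping_addr=53 Elm St → 53 Elm St
id=26: shipping_addr=1 Main St → 1 Main St
id=27: shipping_addr=45 Hill Ln → 45 Hill Ln
id=28: shipping_addr=NULL, billing_addr=10 Elm Ave → 10 Elm Ave
id=29: shipping_addr=18 Elm St → 18 Elm St
id=30: shipping_addr=NULL, billing_addr=43 Hill Ln → 43 Hill Ln
id=31: shipping_addr=NULL, billing_addr=19 Main St → 19 Main St
id=32: shipping_addr=NULL, billing_addr=NULL, account_addr=53 Elm St → 53 Elm St
id=33: shipping_addr=24 Hill Ln → 24 Hill Ln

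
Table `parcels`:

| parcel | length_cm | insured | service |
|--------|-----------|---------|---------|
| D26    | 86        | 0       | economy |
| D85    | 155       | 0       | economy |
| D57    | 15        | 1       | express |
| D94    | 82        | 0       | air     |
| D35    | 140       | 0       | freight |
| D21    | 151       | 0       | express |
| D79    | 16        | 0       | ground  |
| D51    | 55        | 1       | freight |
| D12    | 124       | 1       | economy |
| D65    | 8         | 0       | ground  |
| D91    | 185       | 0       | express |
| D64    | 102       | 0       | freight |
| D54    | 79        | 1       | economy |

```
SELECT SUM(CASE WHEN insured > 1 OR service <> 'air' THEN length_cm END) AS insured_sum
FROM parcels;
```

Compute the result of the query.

1116

parcel=D26: ✓ → 86
parcel=D85: ✓ → 155
parcel=D57: ✓ → 15
parcel=D94: ✗
parcel=D35: ✓ → 140
parcel=D21: ✓ → 151
parcel=D79: ✓ → 16
parcel=D51: ✓ → 55
parcel=D12: ✓ → 124
parcel=D65: ✓ → 8
parcel=D91: ✓ → 185
parcel=D64: ✓ → 102
parcel=D54: ✓ → 79
insured_sum = 86 + 155 + 15 + 140 + 151 + 16 + 55 + 124 + 8 + 185 + 102 + 79 = 1116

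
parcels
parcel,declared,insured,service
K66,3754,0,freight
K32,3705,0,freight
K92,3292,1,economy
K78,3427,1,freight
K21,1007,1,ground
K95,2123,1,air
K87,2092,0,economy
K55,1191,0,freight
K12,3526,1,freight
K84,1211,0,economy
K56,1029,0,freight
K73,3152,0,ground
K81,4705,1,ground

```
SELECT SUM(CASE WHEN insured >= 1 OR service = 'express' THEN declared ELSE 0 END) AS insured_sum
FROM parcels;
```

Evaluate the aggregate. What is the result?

parcel=K66: ✗
parcel=K32: ✗
parcel=K92: ✓ → 3292
parcel=K78: ✓ → 3427
parcel=K21: ✓ → 1007
parcel=K95: ✓ → 2123
parcel=K87: ✗
parcel=K55: ✗
parcel=K12: ✓ → 3526
parcel=K84: ✗
parcel=K56: ✗
parcel=K73: ✗
parcel=K81: ✓ → 4705
insured_sum = 3292 + 3427 + 1007 + 2123 + 3526 + 4705 = 18080

18080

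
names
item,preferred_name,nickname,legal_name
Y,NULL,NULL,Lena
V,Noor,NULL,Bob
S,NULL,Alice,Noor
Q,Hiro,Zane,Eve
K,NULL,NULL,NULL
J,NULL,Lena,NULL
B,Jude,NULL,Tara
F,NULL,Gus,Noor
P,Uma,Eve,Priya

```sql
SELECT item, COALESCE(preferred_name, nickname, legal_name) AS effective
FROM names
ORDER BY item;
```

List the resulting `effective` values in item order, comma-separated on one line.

Jude, Gus, Lena, NULL, Uma, Hiro, Alice, Noor, Lena

item=B: preferred_name=Jude → Jude
item=F: preferred_name=NULL, nickname=Gus → Gus
item=J: preferred_name=NULL, nickname=Lena → Lena
item=K: preferred_name=NULL, nickname=NULL, legal_name=NULL (all NULL) → NULL
item=P: preferred_name=Uma → Uma
item=Q: preferred_name=Hiro → Hiro
item=S: preferred_name=NULL, nickname=Alice → Alice
item=V: preferred_name=Noor → Noor
item=Y: preferred_name=NULL, nickname=NULL, legal_name=Lena → Lena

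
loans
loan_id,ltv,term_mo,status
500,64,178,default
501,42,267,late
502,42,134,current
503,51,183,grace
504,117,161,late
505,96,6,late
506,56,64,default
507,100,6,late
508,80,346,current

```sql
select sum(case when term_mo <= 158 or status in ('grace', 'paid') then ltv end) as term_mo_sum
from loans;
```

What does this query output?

345

loan_id=500: ✗
loan_id=501: ✗
loan_id=502: ✓ → 42
loan_id=503: ✓ → 51
loan_id=504: ✗
loan_id=505: ✓ → 96
loan_id=506: ✓ → 56
loan_id=507: ✓ → 100
loan_id=508: ✗
term_mo_sum = 42 + 51 + 96 + 56 + 100 = 345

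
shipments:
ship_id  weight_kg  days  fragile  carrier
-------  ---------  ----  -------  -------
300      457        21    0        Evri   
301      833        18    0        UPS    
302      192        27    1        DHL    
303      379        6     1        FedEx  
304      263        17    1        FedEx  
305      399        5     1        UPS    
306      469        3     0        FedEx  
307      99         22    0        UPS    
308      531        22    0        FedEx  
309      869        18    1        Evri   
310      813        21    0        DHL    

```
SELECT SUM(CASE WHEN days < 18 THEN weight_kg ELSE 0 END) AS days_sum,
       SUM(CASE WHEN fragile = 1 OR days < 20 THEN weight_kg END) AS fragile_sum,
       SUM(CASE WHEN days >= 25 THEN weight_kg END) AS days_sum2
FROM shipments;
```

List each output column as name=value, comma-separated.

[days_sum: days < 18]
ship_id=300: ✗
ship_id=301: ✗
ship_id=302: ✗
ship_id=303: ✓ → 379
ship_id=304: ✓ → 263
ship_id=305: ✓ → 399
ship_id=306: ✓ → 469
ship_id=307: ✗
ship_id=308: ✗
ship_id=309: ✗
ship_id=310: ✗
days_sum = 379 + 263 + 399 + 469 = 1510
—
[fragile_sum: fragile = 1 OR days < 20]
ship_id=300: ✗
ship_id=301: ✓ → 833
ship_id=302: ✓ → 192
ship_id=303: ✓ → 379
ship_id=304: ✓ → 263
ship_id=305: ✓ → 399
ship_id=306: ✓ → 469
ship_id=307: ✗
ship_id=308: ✗
ship_id=309: ✓ → 869
ship_id=310: ✗
fragile_sum = 833 + 192 + 379 + 263 + 399 + 469 + 869 = 3404
—
[days_sum2: days >= 25]
ship_id=300: ✗
ship_id=301: ✗
ship_id=302: ✓ → 192
ship_id=303: ✗
ship_id=304: ✗
ship_id=305: ✗
ship_id=306: ✗
ship_id=307: ✗
ship_id=308: ✗
ship_id=309: ✗
ship_id=310: ✗
days_sum2 = 192

days_sum=1510, fragile_sum=3404, days_sum2=192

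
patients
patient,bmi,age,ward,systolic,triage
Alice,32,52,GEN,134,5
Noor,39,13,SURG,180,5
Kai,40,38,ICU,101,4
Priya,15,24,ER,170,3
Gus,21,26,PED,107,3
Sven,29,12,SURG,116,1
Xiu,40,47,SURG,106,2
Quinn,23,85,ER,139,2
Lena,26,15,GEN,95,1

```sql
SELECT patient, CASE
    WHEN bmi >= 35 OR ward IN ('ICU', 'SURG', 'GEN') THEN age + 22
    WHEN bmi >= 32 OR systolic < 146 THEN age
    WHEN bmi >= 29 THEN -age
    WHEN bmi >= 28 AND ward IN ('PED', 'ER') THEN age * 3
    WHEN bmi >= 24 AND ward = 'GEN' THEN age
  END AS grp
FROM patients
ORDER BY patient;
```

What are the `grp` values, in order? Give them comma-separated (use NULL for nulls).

patient=Alice: bmi >= 35 OR ward IN ('ICU', 'SURG', 'GEN') → 74
patient=Gus: bmi >= 32 OR systolic < 146 → 26
patient=Kai: bmi >= 35 OR ward IN ('ICU', 'SURG', 'GEN') → 60
patient=Lena: bmi >= 35 OR ward IN ('ICU', 'SURG', 'GEN') → 37
patient=Noor: bmi >= 35 OR ward IN ('ICU', 'SURG', 'GEN') → 35
patient=Priya: (no match → NULL) → NULL
patient=Quinn: bmi >= 32 OR systolic < 146 → 85
patient=Sven: bmi >= 35 OR ward IN ('ICU', 'SURG', 'GEN') → 34
patient=Xiu: bmi >= 35 OR ward IN ('ICU', 'SURG', 'GEN') → 69

74, 26, 60, 37, 35, NULL, 85, 34, 69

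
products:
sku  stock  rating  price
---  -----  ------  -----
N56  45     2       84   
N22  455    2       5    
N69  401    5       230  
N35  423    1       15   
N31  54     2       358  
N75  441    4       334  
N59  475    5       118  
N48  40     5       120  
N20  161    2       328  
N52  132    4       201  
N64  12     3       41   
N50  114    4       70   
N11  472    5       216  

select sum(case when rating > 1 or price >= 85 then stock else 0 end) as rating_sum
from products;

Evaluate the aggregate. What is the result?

2802

sku=N56: ✓ → 45
sku=N22: ✓ → 455
sku=N69: ✓ → 401
sku=N35: ✗
sku=N31: ✓ → 54
sku=N75: ✓ → 441
sku=N59: ✓ → 475
sku=N48: ✓ → 40
sku=N20: ✓ → 161
sku=N52: ✓ → 132
sku=N64: ✓ → 12
sku=N50: ✓ → 114
sku=N11: ✓ → 472
rating_sum = 45 + 455 + 401 + 54 + 441 + 475 + 40 + 161 + 132 + 12 + 114 + 472 = 2802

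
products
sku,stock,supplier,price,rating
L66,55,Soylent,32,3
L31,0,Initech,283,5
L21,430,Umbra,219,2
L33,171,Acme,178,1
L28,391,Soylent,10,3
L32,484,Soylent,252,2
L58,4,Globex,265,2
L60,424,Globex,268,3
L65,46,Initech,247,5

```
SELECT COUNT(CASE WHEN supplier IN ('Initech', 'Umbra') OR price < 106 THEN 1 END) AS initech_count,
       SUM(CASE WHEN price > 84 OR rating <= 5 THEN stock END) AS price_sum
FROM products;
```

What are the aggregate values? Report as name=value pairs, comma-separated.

[initech_count: supplier IN ('Initech', 'Umbra') OR price < 106]
sku=L66: ✓ → 1
sku=L31: ✓ → 1
sku=L21: ✓ → 1
sku=L33: ✗
sku=L28: ✓ → 1
sku=L32: ✗
sku=L58: ✗
sku=L60: ✗
sku=L65: ✓ → 1
initech_count = COUNT(1, 1, 1, 1, 1) = 5
—
[price_sum: price > 84 OR rating <= 5]
sku=L66: ✓ → 55
sku=L31: ✓ → 0
sku=L21: ✓ → 430
sku=L33: ✓ → 171
sku=L28: ✓ → 391
sku=L32: ✓ → 484
sku=L58: ✓ → 4
sku=L60: ✓ → 424
sku=L65: ✓ → 46
price_sum = 55 + 430 + 171 + 391 + 484 + 4 + 424 + 46 = 2005

initech_count=5, price_sum=2005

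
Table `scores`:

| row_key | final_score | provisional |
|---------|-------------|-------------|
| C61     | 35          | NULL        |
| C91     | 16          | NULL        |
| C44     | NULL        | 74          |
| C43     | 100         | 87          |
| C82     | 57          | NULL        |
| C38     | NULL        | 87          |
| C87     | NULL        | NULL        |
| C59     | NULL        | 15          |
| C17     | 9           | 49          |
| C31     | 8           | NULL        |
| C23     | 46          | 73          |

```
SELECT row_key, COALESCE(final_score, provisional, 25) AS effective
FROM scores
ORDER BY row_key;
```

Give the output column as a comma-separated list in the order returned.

9, 46, 8, 87, 100, 74, 15, 35, 57, 25, 16

row_key=C17: final_score=9 → 9
row_key=C23: final_score=46 → 46
row_key=C31: final_score=8 → 8
row_key=C38: final_score=NULL, provisional=87 → 87
row_key=C43: final_score=100 → 100
row_key=C44: final_score=NULL, provisional=74 → 74
row_key=C59: final_score=NULL, provisional=15 → 15
row_key=C61: final_score=35 → 35
row_key=C82: final_score=57 → 57
row_key=C87: final_score=NULL, provisional=NULL, → literal 25 → 25
row_key=C91: final_score=16 → 16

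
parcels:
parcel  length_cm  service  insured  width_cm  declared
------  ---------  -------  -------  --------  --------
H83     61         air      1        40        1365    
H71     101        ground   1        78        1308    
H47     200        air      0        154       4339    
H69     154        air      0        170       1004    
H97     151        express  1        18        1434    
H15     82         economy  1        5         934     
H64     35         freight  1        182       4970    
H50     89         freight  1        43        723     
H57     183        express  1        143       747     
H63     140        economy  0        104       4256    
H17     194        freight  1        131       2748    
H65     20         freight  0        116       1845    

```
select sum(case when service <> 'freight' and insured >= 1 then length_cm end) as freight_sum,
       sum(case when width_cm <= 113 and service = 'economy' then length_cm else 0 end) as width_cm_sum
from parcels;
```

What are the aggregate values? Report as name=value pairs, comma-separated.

freight_sum=578, width_cm_sum=222

[freight_sum: service <> 'freight' and insured >= 1]
parcel=H83: ✓ → 61
parcel=H71: ✓ → 101
parcel=H47: ✗
parcel=H69: ✗
parcel=H97: ✓ → 151
parcel=H15: ✓ → 82
parcel=H64: ✗
parcel=H50: ✗
parcel=H57: ✓ → 183
parcel=H63: ✗
parcel=H17: ✗
parcel=H65: ✗
freight_sum = 61 + 101 + 151 + 82 + 183 = 578
—
[width_cm_sum: width_cm <= 113 and service = 'economy']
parcel=H83: ✗
parcel=H71: ✗
parcel=H47: ✗
parcel=H69: ✗
parcel=H97: ✗
parcel=H15: ✓ → 82
parcel=H64: ✗
parcel=H50: ✗
parcel=H57: ✗
parcel=H63: ✓ → 140
parcel=H17: ✗
parcel=H65: ✗
width_cm_sum = 82 + 140 = 222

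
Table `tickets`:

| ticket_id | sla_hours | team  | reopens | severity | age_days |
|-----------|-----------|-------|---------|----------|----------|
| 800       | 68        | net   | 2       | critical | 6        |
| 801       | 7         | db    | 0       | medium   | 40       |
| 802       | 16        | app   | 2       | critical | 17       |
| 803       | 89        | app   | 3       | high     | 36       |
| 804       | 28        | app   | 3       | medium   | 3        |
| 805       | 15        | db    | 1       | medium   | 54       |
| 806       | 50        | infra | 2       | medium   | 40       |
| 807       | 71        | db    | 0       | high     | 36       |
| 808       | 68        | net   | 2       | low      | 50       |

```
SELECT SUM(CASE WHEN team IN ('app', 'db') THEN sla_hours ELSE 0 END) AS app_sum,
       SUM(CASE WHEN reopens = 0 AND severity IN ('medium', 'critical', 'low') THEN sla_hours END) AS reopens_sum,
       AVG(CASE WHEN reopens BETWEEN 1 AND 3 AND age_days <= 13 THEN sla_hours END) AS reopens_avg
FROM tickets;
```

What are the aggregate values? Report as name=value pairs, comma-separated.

app_sum=226, reopens_sum=7, reopens_avg=48

[app_sum: team IN ('app', 'db')]
ticket_id=800: ✗
ticket_id=801: ✓ → 7
ticket_id=802: ✓ → 16
ticket_id=803: ✓ → 89
ticket_id=804: ✓ → 28
ticket_id=805: ✓ → 15
ticket_id=806: ✗
ticket_id=807: ✓ → 71
ticket_id=808: ✗
app_sum = 7 + 16 + 89 + 28 + 15 + 71 = 226
—
[reopens_sum: reopens = 0 AND severity IN ('medium', 'critical', 'low')]
ticket_id=800: ✗
ticket_id=801: ✓ → 7
ticket_id=802: ✗
ticket_id=803: ✗
ticket_id=804: ✗
ticket_id=805: ✗
ticket_id=806: ✗
ticket_id=807: ✗
ticket_id=808: ✗
reopens_sum = 7
—
[reopens_avg: reopens BETWEEN 1 AND 3 AND age_days <= 13]
ticket_id=800: ✓ → 68
ticket_id=801: ✗
ticket_id=802: ✗
ticket_id=803: ✗
ticket_id=804: ✓ → 28
ticket_id=805: ✗
ticket_id=806: ✗
ticket_id=807: ✗
ticket_id=808: ✗
reopens_avg = (68 + 28) / 2 = 48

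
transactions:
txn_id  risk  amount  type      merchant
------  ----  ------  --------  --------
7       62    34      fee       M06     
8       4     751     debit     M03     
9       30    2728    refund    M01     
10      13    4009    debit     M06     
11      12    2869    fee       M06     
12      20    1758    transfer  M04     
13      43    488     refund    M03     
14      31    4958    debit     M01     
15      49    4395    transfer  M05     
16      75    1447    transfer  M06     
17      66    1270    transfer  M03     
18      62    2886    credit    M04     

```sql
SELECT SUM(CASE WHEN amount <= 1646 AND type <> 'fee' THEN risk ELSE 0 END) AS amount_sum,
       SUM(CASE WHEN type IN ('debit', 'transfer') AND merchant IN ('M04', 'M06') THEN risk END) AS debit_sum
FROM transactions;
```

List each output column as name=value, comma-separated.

amount_sum=188, debit_sum=108

[amount_sum: amount <= 1646 AND type <> 'fee']
txn_id=7: ✗
txn_id=8: ✓ → 4
txn_id=9: ✗
txn_id=10: ✗
txn_id=11: ✗
txn_id=12: ✗
txn_id=13: ✓ → 43
txn_id=14: ✗
txn_id=15: ✗
txn_id=16: ✓ → 75
txn_id=17: ✓ → 66
txn_id=18: ✗
amount_sum = 4 + 43 + 75 + 66 = 188
—
[debit_sum: type IN ('debit', 'transfer') AND merchant IN ('M04', 'M06')]
txn_id=7: ✗
txn_id=8: ✗
txn_id=9: ✗
txn_id=10: ✓ → 13
txn_id=11: ✗
txn_id=12: ✓ → 20
txn_id=13: ✗
txn_id=14: ✗
txn_id=15: ✗
txn_id=16: ✓ → 75
txn_id=17: ✗
txn_id=18: ✗
debit_sum = 13 + 20 + 75 = 108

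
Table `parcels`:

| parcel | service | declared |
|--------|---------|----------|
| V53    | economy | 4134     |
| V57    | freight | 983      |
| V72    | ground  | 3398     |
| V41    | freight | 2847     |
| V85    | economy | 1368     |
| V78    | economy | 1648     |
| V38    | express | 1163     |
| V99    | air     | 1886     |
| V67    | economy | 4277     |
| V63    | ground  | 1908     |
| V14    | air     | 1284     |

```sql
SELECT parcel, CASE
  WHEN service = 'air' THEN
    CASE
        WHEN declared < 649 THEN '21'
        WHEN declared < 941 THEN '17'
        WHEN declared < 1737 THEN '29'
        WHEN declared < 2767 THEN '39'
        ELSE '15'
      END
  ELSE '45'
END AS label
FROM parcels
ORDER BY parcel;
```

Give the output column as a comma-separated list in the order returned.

parcel=V14: service='air' → inner[declared < 1737] → 29
parcel=V38: service='express' → outer ELSE → 45
parcel=V41: service='freight' → outer ELSE → 45
parcel=V53: service='economy' → outer ELSE → 45
parcel=V57: service='freight' → outer ELSE → 45
parcel=V63: service='ground' → outer ELSE → 45
parcel=V67: service='economy' → outer ELSE → 45
parcel=V72: service='ground' → outer ELSE → 45
parcel=V78: service='economy' → outer ELSE → 45
parcel=V85: service='economy' → outer ELSE → 45
parcel=V99: service='air' → inner[declared < 2767] → 39

29, 45, 45, 45, 45, 45, 45, 45, 45, 45, 39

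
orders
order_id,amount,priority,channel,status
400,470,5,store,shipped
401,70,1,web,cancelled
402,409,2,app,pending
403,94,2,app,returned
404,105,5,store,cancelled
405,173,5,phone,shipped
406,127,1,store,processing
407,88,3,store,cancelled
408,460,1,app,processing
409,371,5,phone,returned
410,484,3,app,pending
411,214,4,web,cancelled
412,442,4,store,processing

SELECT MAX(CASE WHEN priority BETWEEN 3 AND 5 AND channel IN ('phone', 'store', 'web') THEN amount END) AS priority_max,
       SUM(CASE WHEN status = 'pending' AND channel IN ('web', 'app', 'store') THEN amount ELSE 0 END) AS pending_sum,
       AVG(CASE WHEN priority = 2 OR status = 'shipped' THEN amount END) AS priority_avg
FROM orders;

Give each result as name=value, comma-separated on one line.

priority_max=470, pending_sum=893, priority_avg=286.5

[priority_max: priority BETWEEN 3 AND 5 AND channel IN ('phone', 'store', 'web')]
order_id=400: ✓ → 470
order_id=401: ✗
order_id=402: ✗
order_id=403: ✗
order_id=404: ✓ → 105
order_id=405: ✓ → 173
order_id=406: ✗
order_id=407: ✓ → 88
order_id=408: ✗
order_id=409: ✓ → 371
order_id=410: ✗
order_id=411: ✓ → 214
order_id=412: ✓ → 442
priority_max = MAX(470, 105, 173, 88, 371, 214, 442) = 470
—
[pending_sum: status = 'pending' AND channel IN ('web', 'app', 'store')]
order_id=400: ✗
order_id=401: ✗
order_id=402: ✓ → 409
order_id=403: ✗
order_id=404: ✗
order_id=405: ✗
order_id=406: ✗
order_id=407: ✗
order_id=408: ✗
order_id=409: ✗
order_id=410: ✓ → 484
order_id=411: ✗
order_id=412: ✗
pending_sum = 409 + 484 = 893
—
[priority_avg: priority = 2 OR status = 'shipped']
order_id=400: ✓ → 470
order_id=401: ✗
order_id=402: ✓ → 409
order_id=403: ✓ → 94
order_id=404: ✗
order_id=405: ✓ → 173
order_id=406: ✗
order_id=407: ✗
order_id=408: ✗
order_id=409: ✗
order_id=410: ✗
order_id=411: ✗
order_id=412: ✗
priority_avg = (470 + 409 + 94 + 173) / 4 = 286.5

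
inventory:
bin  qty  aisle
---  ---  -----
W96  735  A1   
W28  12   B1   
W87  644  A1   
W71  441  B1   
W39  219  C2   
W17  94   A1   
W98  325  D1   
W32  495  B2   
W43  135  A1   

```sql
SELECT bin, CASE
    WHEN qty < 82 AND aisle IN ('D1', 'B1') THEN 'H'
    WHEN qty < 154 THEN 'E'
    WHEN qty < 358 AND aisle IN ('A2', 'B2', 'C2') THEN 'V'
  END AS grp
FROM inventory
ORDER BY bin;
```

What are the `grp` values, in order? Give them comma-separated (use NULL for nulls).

bin=W17: qty < 154 → E
bin=W28: qty < 82 AND aisle IN ('D1', 'B1') → H
bin=W32: (no match → NULL) → NULL
bin=W39: qty < 358 AND aisle IN ('A2', 'B2', 'C2') → V
bin=W43: qty < 154 → E
bin=W71: (no match → NULL) → NULL
bin=W87: (no match → NULL) → NULL
bin=W96: (no match → NULL) → NULL
bin=W98: (no match → NULL) → NULL

E, H, NULL, V, E, NULL, NULL, NULL, NULL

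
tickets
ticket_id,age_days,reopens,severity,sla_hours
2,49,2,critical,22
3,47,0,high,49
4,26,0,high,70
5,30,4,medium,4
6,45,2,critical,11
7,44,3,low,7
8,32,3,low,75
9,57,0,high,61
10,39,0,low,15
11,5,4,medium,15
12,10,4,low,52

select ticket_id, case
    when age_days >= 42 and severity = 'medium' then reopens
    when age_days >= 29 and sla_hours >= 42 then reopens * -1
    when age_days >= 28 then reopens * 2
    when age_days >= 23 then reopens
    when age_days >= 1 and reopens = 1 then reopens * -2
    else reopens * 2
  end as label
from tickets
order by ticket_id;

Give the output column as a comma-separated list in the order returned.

4, 0, 0, 8, 4, 6, -3, 0, 0, 8, 8

ticket_id=2: age_days >= 28 → 4
ticket_id=3: age_days >= 29 and sla_hours >= 42 → 0
ticket_id=4: age_days >= 23 → 0
ticket_id=5: age_days >= 28 → 8
ticket_id=6: age_days >= 28 → 4
ticket_id=7: age_days >= 28 → 6
ticket_id=8: age_days >= 29 and sla_hours >= 42 → -3
ticket_id=9: age_days >= 29 and sla_hours >= 42 → 0
ticket_id=10: age_days >= 28 → 0
ticket_id=11: ELSE → 8
ticket_id=12: ELSE → 8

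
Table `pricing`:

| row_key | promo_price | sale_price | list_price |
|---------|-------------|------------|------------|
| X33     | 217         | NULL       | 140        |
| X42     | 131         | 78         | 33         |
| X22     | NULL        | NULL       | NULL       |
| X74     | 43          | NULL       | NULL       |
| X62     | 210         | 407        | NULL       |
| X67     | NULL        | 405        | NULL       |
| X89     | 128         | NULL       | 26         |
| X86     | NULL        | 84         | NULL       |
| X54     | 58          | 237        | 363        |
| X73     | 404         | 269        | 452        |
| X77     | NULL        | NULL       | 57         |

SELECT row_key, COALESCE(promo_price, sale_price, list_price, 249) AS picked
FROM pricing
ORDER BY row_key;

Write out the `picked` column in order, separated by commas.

249, 217, 131, 58, 210, 405, 404, 43, 57, 84, 128

row_key=X22: promo_price=NULL, sale_price=NULL, list_price=NULL, → literal 249 → 249
row_key=X33: promo_price=217 → 217
row_key=X42: promo_price=131 → 131
row_key=X54: promo_price=58 → 58
row_key=X62: promo_price=210 → 210
row_key=X67: promo_price=NULL, sale_price=405 → 405
row_key=X73: promo_price=404 → 404
row_key=X74: promo_price=43 → 43
row_key=X77: promo_price=NULL, sale_price=NULL, list_price=57 → 57
row_key=X86: promo_price=NULL, sale_price=84 → 84
row_key=X89: promo_price=128 → 128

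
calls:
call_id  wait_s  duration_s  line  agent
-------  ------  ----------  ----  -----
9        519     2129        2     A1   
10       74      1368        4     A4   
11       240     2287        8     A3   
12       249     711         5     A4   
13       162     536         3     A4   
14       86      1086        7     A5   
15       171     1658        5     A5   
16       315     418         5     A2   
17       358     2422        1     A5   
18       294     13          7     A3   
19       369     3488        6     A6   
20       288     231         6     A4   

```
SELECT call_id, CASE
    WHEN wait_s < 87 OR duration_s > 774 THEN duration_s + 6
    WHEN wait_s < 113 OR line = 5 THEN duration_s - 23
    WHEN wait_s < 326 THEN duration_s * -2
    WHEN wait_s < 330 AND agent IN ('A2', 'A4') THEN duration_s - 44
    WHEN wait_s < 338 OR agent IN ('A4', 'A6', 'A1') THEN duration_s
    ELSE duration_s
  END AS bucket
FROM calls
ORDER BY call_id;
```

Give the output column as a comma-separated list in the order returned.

2135, 1374, 2293, 688, -1072, 1092, 1664, 395, 2428, -26, 3494, -462

call_id=9: wait_s < 87 OR duration_s > 774 → 2135
call_id=10: wait_s < 87 OR duration_s > 774 → 1374
call_id=11: wait_s < 87 OR duration_s > 774 → 2293
call_id=12: wait_s < 113 OR line = 5 → 688
call_id=13: wait_s < 326 → -1072
call_id=14: wait_s < 87 OR duration_s > 774 → 1092
call_id=15: wait_s < 87 OR duration_s > 774 → 1664
call_id=16: wait_s < 113 OR line = 5 → 395
call_id=17: wait_s < 87 OR duration_s > 774 → 2428
call_id=18: wait_s < 326 → -26
call_id=19: wait_s < 87 OR duration_s > 774 → 3494
call_id=20: wait_s < 326 → -462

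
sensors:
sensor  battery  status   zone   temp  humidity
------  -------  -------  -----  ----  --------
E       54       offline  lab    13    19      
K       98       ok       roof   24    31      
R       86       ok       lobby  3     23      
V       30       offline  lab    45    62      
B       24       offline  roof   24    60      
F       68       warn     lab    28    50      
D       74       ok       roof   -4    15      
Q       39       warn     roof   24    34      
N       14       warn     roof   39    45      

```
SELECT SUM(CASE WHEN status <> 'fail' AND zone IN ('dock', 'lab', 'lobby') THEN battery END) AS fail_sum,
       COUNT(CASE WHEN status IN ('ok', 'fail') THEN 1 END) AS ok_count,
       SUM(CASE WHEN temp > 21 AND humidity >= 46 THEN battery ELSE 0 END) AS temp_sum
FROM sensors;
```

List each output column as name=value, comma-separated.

[fail_sum: status <> 'fail' AND zone IN ('dock', 'lab', 'lobby')]
sensor=E: ✓ → 54
sensor=K: ✗
sensor=R: ✓ → 86
sensor=V: ✓ → 30
sensor=B: ✗
sensor=F: ✓ → 68
sensor=D: ✗
sensor=Q: ✗
sensor=N: ✗
fail_sum = 54 + 86 + 30 + 68 = 238
—
[ok_count: status IN ('ok', 'fail')]
sensor=E: ✗
sensor=K: ✓ → 1
sensor=R: ✓ → 1
sensor=V: ✗
sensor=B: ✗
sensor=F: ✗
sensor=D: ✓ → 1
sensor=Q: ✗
sensor=N: ✗
ok_count = COUNT(1, 1, 1) = 3
—
[temp_sum: temp > 21 AND humidity >= 46]
sensor=E: ✗
sensor=K: ✗
sensor=R: ✗
sensor=V: ✓ → 30
sensor=B: ✓ → 24
sensor=F: ✓ → 68
sensor=D: ✗
sensor=Q: ✗
sensor=N: ✗
temp_sum = 30 + 24 + 68 = 122

fail_sum=238, ok_count=3, temp_sum=122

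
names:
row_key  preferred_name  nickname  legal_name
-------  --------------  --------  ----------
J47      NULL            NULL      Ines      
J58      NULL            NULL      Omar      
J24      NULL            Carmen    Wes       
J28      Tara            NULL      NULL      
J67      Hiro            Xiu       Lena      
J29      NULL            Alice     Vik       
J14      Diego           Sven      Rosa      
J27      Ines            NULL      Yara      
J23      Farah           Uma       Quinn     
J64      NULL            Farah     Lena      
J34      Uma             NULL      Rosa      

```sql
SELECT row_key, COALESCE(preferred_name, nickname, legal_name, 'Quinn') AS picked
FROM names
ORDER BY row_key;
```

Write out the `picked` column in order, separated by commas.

row_key=J14: preferred_name=Diego → Diego
row_key=J23: preferred_name=Farah → Farah
row_key=J24: preferred_name=NULL, nickname=Carmen → Carmen
row_key=J27: preferred_name=Ines → Ines
row_key=J28: preferred_name=Tara → Tara
row_key=J29: preferred_name=NULL, nickname=Alice → Alice
row_key=J34: preferred_name=Uma → Uma
row_key=J47: preferred_name=NULL, nickname=NULL, legal_name=Ines → Ines
row_key=J58: preferred_name=NULL, nickname=NULL, legal_name=Omar → Omar
row_key=J64: preferred_name=NULL, nickname=Farah → Farah
row_key=J67: preferred_name=Hiro → Hiro

Diego, Farah, Carmen, Ines, Tara, Alice, Uma, Ines, Omar, Farah, Hiro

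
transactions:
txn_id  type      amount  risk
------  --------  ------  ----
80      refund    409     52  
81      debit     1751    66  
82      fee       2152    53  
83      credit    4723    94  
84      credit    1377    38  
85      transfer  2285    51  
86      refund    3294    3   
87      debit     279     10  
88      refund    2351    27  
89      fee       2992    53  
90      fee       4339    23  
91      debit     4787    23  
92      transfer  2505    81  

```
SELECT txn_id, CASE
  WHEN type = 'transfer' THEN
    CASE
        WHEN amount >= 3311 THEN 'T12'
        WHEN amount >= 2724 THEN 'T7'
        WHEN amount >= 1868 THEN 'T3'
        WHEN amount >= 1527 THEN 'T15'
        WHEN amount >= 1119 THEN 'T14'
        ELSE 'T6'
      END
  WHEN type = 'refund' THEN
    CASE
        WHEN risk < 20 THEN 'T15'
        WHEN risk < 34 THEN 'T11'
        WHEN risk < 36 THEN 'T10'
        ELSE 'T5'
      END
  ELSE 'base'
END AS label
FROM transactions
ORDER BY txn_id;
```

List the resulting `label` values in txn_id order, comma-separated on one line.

T5, base, base, base, base, T3, T15, base, T11, base, base, base, T3

txn_id=80: type='refund' → inner[ELSE] → T5
txn_id=81: type='debit' → outer ELSE → base
txn_id=82: type='fee' → outer ELSE → base
txn_id=83: type='credit' → outer ELSE → base
txn_id=84: type='credit' → outer ELSE → base
txn_id=85: type='transfer' → inner[amount >= 1868] → T3
txn_id=86: type='refund' → inner[risk < 20] → T15
txn_id=87: type='debit' → outer ELSE → base
txn_id=88: type='refund' → inner[risk < 34] → T11
txn_id=89: type='fee' → outer ELSE → base
txn_id=90: type='fee' → outer ELSE → base
txn_id=91: type='debit' → outer ELSE → base
txn_id=92: type='transfer' → inner[amount >= 1868] → T3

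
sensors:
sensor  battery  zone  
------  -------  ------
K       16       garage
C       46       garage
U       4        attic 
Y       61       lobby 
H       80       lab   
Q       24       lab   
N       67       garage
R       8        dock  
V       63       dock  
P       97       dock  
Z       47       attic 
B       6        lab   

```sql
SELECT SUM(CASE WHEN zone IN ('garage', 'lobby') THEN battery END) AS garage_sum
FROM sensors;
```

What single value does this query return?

190

sensor=K: ✓ → 16
sensor=C: ✓ → 46
sensor=U: ✗
sensor=Y: ✓ → 61
sensor=H: ✗
sensor=Q: ✗
sensor=N: ✓ → 67
sensor=R: ✗
sensor=V: ✗
sensor=P: ✗
sensor=Z: ✗
sensor=B: ✗
garage_sum = 16 + 46 + 61 + 67 = 190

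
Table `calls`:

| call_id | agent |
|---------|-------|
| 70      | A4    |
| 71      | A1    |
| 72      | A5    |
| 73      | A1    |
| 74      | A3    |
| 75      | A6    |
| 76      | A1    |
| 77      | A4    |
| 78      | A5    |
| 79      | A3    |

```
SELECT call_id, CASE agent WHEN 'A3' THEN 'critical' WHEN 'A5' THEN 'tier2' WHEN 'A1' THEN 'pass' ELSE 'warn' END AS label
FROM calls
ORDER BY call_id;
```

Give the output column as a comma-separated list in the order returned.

warn, pass, tier2, pass, critical, warn, pass, warn, tier2, critical

call_id=70: ELSE → warn
call_id=71: agent='A1' → pass
call_id=72: agent='A5' → tier2
call_id=73: agent='A1' → pass
call_id=74: agent='A3' → critical
call_id=75: ELSE → warn
call_id=76: agent='A1' → pass
call_id=77: ELSE → warn
call_id=78: agent='A5' → tier2
call_id=79: agent='A3' → critical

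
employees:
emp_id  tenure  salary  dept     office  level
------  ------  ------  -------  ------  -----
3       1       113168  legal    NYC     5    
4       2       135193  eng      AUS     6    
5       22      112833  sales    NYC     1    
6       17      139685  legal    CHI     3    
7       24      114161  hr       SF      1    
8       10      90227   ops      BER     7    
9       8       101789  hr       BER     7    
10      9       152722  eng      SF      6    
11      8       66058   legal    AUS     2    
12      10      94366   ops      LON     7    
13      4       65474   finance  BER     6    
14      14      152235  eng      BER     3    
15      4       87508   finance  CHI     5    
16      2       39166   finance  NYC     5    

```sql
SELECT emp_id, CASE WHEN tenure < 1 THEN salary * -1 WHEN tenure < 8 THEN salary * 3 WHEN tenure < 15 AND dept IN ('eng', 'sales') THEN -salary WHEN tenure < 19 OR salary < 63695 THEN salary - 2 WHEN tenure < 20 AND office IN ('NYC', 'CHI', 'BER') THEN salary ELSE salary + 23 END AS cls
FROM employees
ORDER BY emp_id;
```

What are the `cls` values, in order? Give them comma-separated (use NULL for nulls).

339504, 405579, 112856, 139683, 114184, 90225, 101787, -152722, 66056, 94364, 196422, -152235, 262524, 117498

emp_id=3: tenure < 8 → 339504
emp_id=4: tenure < 8 → 405579
emp_id=5: ELSE → 112856
emp_id=6: tenure < 19 OR salary < 63695 → 139683
emp_id=7: ELSE → 114184
emp_id=8: tenure < 19 OR salary < 63695 → 90225
emp_id=9: tenure < 19 OR salary < 63695 → 101787
emp_id=10: tenure < 15 AND dept IN ('eng', 'sales') → -152722
emp_id=11: tenure < 19 OR salary < 63695 → 66056
emp_id=12: tenure < 19 OR salary < 63695 → 94364
emp_id=13: tenure < 8 → 196422
emp_id=14: tenure < 15 AND dept IN ('eng', 'sales') → -152235
emp_id=15: tenure < 8 → 262524
emp_id=16: tenure < 8 → 117498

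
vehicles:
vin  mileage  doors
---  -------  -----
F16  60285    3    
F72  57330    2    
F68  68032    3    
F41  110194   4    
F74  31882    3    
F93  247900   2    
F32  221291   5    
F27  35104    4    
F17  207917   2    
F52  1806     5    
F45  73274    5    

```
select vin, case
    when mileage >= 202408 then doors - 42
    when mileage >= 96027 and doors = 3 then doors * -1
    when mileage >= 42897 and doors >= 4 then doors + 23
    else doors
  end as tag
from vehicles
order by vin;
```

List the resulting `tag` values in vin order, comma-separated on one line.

vin=F16: ELSE → 3
vin=F17: mileage >= 202408 → -40
vin=F27: ELSE → 4
vin=F32: mileage >= 202408 → -37
vin=F41: mileage >= 42897 and doors >= 4 → 27
vin=F45: mileage >= 42897 and doors >= 4 → 28
vin=F52: ELSE → 5
vin=F68: ELSE → 3
vin=F72: ELSE → 2
vin=F74: ELSE → 3
vin=F93: mileage >= 202408 → -40

3, -40, 4, -37, 27, 28, 5, 3, 2, 3, -40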